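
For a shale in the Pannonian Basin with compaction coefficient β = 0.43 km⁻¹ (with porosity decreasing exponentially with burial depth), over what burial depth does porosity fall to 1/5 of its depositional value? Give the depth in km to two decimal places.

3.74 km

phi/phi₀ = 1/5 ⇒ exp(−β·z) = 1/5 ⇒ z = ln(5) / β
z = 1.6094 / 0.43 = 3.743 km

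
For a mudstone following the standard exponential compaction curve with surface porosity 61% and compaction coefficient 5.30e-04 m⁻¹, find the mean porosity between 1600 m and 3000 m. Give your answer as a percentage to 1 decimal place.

18.4%

Working in km (1 km = 1000 m; k in km⁻¹ = k in m⁻¹ × 1000):
⟨φ⟩ = (1/(z₂−z₁)) ∫ φ₀ e^(−kz) dz = φ₀·(e^(−k·z₁) − e^(−k·z₂)) / (k·(z₂−z₁))
e^(−0.53×1.6) = 0.4283; e^(−0.53×3) = 0.2039
⟨φ⟩ = 0.61 × (0.4283 − 0.2039) / (0.53 × 1.4) = 0.61 × 0.3024 = 0.1844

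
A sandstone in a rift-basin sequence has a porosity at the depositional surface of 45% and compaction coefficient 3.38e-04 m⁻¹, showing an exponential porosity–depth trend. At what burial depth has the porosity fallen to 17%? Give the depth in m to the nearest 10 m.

Working in km (1 km = 1000 m; k in km⁻¹ = k in m⁻¹ × 1000):
Invert Athy's law: Z = ln(n₀/n) / k
Z = ln(0.45/0.17) / 0.338 = ln(2.647) / 0.338 = 0.9734 / 0.338 = 2.880 km

2880 m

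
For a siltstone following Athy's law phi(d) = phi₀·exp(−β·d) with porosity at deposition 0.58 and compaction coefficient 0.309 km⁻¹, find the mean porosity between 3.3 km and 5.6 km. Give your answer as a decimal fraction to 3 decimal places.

⟨phi⟩ = (1/(d₂−d₁)) ∫ phi₀ e^(−βd) dd = phi₀·(e^(−β·d₁) − e^(−β·d₂)) / (β·(d₂−d₁))
e^(−0.309×3.3) = 0.3607; e^(−0.309×5.6) = 0.1772
⟨phi⟩ = 0.58 × (0.3607 − 0.1772) / (0.309 × 2.3) = 0.58 × 0.2582 = 0.1497

0.150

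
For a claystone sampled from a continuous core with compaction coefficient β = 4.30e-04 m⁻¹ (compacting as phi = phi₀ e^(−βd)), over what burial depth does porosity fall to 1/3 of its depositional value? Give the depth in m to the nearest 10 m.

Working in km (1 km = 1000 m; β in km⁻¹ = β in m⁻¹ × 1000):
phi/phi₀ = 1/3 ⇒ exp(−β·d) = 1/3 ⇒ d = ln(3) / β
d = 1.0986 / 0.43 = 2.555 km

2550 m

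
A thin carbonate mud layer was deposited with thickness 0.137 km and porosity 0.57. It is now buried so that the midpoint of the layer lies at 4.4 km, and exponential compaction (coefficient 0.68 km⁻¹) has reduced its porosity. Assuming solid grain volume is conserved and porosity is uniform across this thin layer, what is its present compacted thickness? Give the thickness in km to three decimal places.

0.061 km

Porosity at 4.4 km: n = 0.57·exp(−0.68×4.4) = 0.0286
Solid-volume conservation: h(1−n) = h₀(1−n₀) ⇒ h = h₀·(1−n₀)/(1−n)
h = 0.137 × (1 − 0.57)/(1 − 0.0286) = 0.137 × 0.4427 = 0.0606 km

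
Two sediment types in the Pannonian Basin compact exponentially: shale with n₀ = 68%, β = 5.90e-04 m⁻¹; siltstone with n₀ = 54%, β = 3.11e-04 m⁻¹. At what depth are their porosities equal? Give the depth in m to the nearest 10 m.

Working in km (1 km = 1000 m; β in km⁻¹ = β in m⁻¹ × 1000):
Set n₀ₐ e^(−βₐZ) = n₀ᵦ e^(−βᵦZ) ⇒ ln(n₀ₐ/n₀ᵦ) = (βₐ − βᵦ)·Z
Z = ln(0.68/0.54) / (0.59 − 0.311) = 0.2305 / 0.279 = 0.826 km

830 m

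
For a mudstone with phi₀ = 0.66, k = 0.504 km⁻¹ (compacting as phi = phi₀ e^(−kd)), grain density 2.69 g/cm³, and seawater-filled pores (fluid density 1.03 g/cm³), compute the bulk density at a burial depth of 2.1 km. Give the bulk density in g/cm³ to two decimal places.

2.31 g/cm³

Porosity at depth: phi = 0.66·exp(−0.504×2.1) = 0.66×0.3470 = 0.2290
Bulk density: ρ_b = (1−phi)ρ_g + phi·ρ_f = 0.7710×2.69 + 0.2290×1.03
       = 2.074 + 0.236 = 2.310 g/cm³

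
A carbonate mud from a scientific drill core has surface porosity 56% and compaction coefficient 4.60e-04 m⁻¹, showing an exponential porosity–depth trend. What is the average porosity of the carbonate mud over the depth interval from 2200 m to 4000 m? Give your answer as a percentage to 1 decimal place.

Working in km (1 km = 1000 m; c in km⁻¹ = c in m⁻¹ × 1000):
⟨φ⟩ = (1/(d₂−d₁)) ∫ φ₀ e^(−cd) dd = φ₀·(e^(−c·d₁) − e^(−c·d₂)) / (c·(d₂−d₁))
e^(−0.46×2.2) = 0.3635; e^(−0.46×4) = 0.1588
⟨φ⟩ = 0.56 × (0.3635 − 0.1588) / (0.46 × 1.8) = 0.56 × 0.2472 = 0.1384

13.8%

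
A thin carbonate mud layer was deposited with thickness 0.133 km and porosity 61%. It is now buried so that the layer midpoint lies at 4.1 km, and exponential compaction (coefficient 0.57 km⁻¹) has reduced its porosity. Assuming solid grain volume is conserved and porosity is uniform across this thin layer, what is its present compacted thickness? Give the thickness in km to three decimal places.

0.055 km

Porosity at 4.1 km: phi = 0.61·exp(−0.57×4.1) = 0.0589
Solid-volume conservation: h(1−phi) = h₀(1−phi₀) ⇒ h = h₀·(1−phi₀)/(1−phi)
h = 0.133 × (1 − 0.61)/(1 − 0.0589) = 0.133 × 0.4144 = 0.0551 km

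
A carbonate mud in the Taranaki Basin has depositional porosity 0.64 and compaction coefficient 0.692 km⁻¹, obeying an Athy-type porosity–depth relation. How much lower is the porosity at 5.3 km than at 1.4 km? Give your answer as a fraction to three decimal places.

φ(1.4) = 0.64·e^(−0.692×1.4) = 0.2429
φ(5.3) = 0.64·e^(−0.692×5.3) = 0.0163
Δφ = 0.2429 − 0.0163 = 0.2266

0.227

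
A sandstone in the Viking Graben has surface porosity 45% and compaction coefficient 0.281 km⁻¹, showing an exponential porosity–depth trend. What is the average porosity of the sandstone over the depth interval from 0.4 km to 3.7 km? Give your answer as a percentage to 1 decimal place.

26.2%

⟨phi⟩ = (1/(z₂−z₁)) ∫ phi₀ e^(−kz) dz = phi₀·(e^(−k·z₁) − e^(−k·z₂)) / (k·(z₂−z₁))
e^(−0.281×0.4) = 0.8937; e^(−0.281×3.7) = 0.3536
⟨phi⟩ = 0.45 × (0.8937 − 0.3536) / (0.281 × 3.3) = 0.45 × 0.5825 = 0.2621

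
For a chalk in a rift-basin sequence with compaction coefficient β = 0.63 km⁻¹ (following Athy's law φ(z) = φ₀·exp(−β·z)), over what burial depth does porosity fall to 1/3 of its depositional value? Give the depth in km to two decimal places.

φ/φ₀ = 1/3 ⇒ exp(−β·z) = 1/3 ⇒ z = ln(3) / β
z = 1.0986 / 0.63 = 1.744 km

1.74 km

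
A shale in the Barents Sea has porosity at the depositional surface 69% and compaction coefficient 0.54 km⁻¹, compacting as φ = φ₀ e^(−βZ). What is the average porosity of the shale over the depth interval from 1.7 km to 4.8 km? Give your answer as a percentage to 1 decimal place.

13.4%

⟨φ⟩ = (1/(Z₂−Z₁)) ∫ φ₀ e^(−βZ) dZ = φ₀·(e^(−β·Z₁) − e^(−β·Z₂)) / (β·(Z₂−Z₁))
e^(−0.54×1.7) = 0.3993; e^(−0.54×4.8) = 0.0749
⟨φ⟩ = 0.69 × (0.3993 − 0.0749) / (0.54 × 3.1) = 0.69 × 0.1938 = 0.1337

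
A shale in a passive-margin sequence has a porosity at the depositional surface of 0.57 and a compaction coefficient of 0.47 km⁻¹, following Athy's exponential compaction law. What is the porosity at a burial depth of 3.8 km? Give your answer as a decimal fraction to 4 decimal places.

0.0955

phi = phi₀·exp(−c·d) = 0.57 × exp(−0.47 × 3.8) = 0.57 × exp(−1.786)
  = 0.57 × 0.1676 = 0.0955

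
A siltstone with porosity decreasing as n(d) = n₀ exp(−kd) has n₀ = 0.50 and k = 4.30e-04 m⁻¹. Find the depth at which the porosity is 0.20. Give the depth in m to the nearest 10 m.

Working in km (1 km = 1000 m; k in km⁻¹ = k in m⁻¹ × 1000):
Invert Athy's law: d = ln(n₀/n) / k
d = ln(0.5/0.2) / 0.43 = ln(2.5) / 0.43 = 0.9163 / 0.43 = 2.131 km

2130 m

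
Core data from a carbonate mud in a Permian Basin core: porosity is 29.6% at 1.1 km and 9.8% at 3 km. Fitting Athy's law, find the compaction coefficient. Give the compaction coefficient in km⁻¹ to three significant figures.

0.582 km⁻¹

Athy: n(z) = n₀ e^(−βz) ⇒ n₁/n₂ = e^{β(z₂−z₁)} ⇒ β = ln(n₁/n₂)/(z₂−z₁)
β = ln(0.296/0.098) / (3 − 1.1) = ln(3.02) / 1.9 = 1.1054 / 1.9 = 0.5818 km⁻¹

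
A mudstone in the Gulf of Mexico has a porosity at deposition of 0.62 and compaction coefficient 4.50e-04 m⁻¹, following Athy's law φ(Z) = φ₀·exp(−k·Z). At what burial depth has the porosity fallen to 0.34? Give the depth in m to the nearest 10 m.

1340 m

Working in km (1 km = 1000 m; k in km⁻¹ = k in m⁻¹ × 1000):
Invert Athy's law: Z = ln(φ₀/φ) / k
Z = ln(0.62/0.34) / 0.45 = ln(1.824) / 0.45 = 0.6008 / 0.45 = 1.335 km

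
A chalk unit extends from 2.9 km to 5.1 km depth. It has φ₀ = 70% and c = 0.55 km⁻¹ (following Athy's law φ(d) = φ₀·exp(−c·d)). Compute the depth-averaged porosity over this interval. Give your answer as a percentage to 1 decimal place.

8.2%

⟨φ⟩ = (1/(d₂−d₁)) ∫ φ₀ e^(−cd) dd = φ₀·(e^(−c·d₁) − e^(−c·d₂)) / (c·(d₂−d₁))
e^(−0.55×2.9) = 0.2029; e^(−0.55×5.1) = 0.0605
⟨φ⟩ = 0.7 × (0.2029 − 0.0605) / (0.55 × 2.2) = 0.7 × 0.1177 = 0.0824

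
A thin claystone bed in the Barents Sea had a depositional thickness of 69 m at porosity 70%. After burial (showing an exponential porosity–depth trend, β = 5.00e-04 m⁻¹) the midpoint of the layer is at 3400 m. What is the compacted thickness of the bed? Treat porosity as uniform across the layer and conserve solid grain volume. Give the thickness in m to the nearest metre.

Working in km (1 km = 1000 m; β in km⁻¹ = β in m⁻¹ × 1000):
Porosity at 3.4 km: φ = 0.7·exp(−0.5×3.4) = 0.1279
Solid-volume conservation: h(1−φ) = h₀(1−φ₀) ⇒ h = h₀·(1−φ₀)/(1−φ)
h = 0.069 × (1 − 0.7)/(1 − 0.1279) = 0.069 × 0.3440 = 0.0237 km

24 m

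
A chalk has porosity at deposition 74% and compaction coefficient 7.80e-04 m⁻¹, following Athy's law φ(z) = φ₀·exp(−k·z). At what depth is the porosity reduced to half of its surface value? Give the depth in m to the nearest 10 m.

Working in km (1 km = 1000 m; k in km⁻¹ = k in m⁻¹ × 1000):
φ/φ₀ = 1/2 ⇒ exp(−k·z) = 1/2 ⇒ z = ln(2) / k
z = 0.6931 / 0.78 = 0.889 km

890 m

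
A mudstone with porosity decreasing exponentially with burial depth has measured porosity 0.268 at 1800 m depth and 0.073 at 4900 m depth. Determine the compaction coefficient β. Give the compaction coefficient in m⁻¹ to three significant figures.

0.000420 m⁻¹

Working in km (1 km = 1000 m; β in km⁻¹ = β in m⁻¹ × 1000):
Athy: φ(z) = φ₀ e^(−βz) ⇒ φ₁/φ₂ = e^{β(z₂−z₁)} ⇒ β = ln(φ₁/φ₂)/(z₂−z₁)
β = ln(0.268/0.073) / (4.9 − 1.8) = ln(3.671) / 3.1 = 1.3005 / 3.1 = 0.4195 km⁻¹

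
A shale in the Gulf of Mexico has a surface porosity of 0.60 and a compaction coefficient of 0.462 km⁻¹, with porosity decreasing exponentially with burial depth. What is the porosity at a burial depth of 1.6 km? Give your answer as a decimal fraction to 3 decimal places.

n = n₀·exp(−k·z) = 0.6 × exp(−0.462 × 1.6) = 0.6 × exp(−0.7392)
  = 0.6 × 0.4775 = 0.2865

0.286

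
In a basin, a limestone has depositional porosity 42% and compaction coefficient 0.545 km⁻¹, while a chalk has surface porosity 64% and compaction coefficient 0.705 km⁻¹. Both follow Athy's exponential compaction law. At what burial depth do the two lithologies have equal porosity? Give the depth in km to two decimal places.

Set φ₀ₐ e^(−kₐz) = φ₀ᵦ e^(−kᵦz) ⇒ ln(φ₀ₐ/φ₀ᵦ) = (kₐ − kᵦ)·z
z = ln(0.42/0.64) / (0.545 − 0.705) = -0.4212 / -0.16 = 2.633 km

2.63 km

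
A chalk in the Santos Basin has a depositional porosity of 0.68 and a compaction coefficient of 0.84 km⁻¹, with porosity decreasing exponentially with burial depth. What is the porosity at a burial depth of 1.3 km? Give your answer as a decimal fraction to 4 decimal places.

0.2282

phi = phi₀·exp(−β·Z) = 0.68 × exp(−0.84 × 1.3) = 0.68 × exp(−1.092)
  = 0.68 × 0.3355 = 0.2282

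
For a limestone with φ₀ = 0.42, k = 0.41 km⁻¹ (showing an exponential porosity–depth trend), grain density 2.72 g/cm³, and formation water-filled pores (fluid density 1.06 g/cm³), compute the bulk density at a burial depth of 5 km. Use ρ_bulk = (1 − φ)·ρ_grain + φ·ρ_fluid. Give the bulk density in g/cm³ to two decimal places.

Porosity at depth: φ = 0.42·exp(−0.41×5) = 0.42×0.1287 = 0.0541
Bulk density: ρ_b = (1−φ)ρ_g + φ·ρ_f = 0.9459×2.72 + 0.0541×1.06
       = 2.573 + 0.057 = 2.630 g/cm³

2.63 g/cm³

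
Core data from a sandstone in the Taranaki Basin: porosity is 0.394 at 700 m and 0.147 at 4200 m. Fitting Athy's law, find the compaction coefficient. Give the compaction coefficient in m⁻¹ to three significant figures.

Working in km (1 km = 1000 m; c in km⁻¹ = c in m⁻¹ × 1000):
Athy: φ(z) = φ₀ e^(−cz) ⇒ φ₁/φ₂ = e^{c(z₂−z₁)} ⇒ c = ln(φ₁/φ₂)/(z₂−z₁)
c = ln(0.394/0.147) / (4.2 − 0.7) = ln(2.68) / 3.5 = 0.9859 / 3.5 = 0.2817 km⁻¹

0.000282 m⁻¹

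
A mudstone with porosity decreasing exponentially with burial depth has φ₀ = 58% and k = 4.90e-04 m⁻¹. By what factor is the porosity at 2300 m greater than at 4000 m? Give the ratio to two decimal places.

Working in km (1 km = 1000 m; k in km⁻¹ = k in m⁻¹ × 1000):
φ(z₁)/φ(z₂) = e^(−k·z₁)/e^(−k·z₂) = e^{k(z₂−z₁)}
= exp(0.49 × 1.7) = exp(0.833) = 2.3002

2.30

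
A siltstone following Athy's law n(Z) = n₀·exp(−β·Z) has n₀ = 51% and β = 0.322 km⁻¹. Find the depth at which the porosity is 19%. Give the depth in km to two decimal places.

3.07 km

Invert Athy's law: Z = ln(n₀/n) / β
Z = ln(0.51/0.19) / 0.322 = ln(2.684) / 0.322 = 0.9874 / 0.322 = 3.066 km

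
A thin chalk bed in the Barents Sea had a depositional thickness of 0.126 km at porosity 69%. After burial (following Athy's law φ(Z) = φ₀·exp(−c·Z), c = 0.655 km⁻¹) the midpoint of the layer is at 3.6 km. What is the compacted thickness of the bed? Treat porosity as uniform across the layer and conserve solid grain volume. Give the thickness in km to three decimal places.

Porosity at 3.6 km: φ = 0.69·exp(−0.655×3.6) = 0.0653
Solid-volume conservation: h(1−φ) = h₀(1−φ₀) ⇒ h = h₀·(1−φ₀)/(1−φ)
h = 0.126 × (1 − 0.69)/(1 − 0.0653) = 0.126 × 0.3317 = 0.0418 km

0.042 km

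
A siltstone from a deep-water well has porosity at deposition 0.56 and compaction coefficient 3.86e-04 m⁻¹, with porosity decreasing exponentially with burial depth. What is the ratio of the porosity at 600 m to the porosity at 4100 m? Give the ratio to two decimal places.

Working in km (1 km = 1000 m; k in km⁻¹ = k in m⁻¹ × 1000):
φ(d₁)/φ(d₂) = e^(−k·d₁)/e^(−k·d₂) = e^{k(d₂−d₁)}
= exp(0.386 × 3.5) = exp(1.351) = 3.8613

3.86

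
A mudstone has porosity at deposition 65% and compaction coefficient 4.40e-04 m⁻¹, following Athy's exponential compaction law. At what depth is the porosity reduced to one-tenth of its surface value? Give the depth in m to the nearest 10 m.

Working in km (1 km = 1000 m; β in km⁻¹ = β in m⁻¹ × 1000):
n/n₀ = 1/10 ⇒ exp(−β·z) = 1/10 ⇒ z = ln(10) / β
z = 2.3026 / 0.44 = 5.233 km

5230 m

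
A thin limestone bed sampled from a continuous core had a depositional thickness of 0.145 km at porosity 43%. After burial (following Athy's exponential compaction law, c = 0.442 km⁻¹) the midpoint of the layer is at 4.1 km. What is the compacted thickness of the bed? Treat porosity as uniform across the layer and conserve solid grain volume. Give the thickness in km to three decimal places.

0.089 km

Porosity at 4.1 km: n = 0.43·exp(−0.442×4.1) = 0.0702
Solid-volume conservation: h(1−n) = h₀(1−n₀) ⇒ h = h₀·(1−n₀)/(1−n)
h = 0.145 × (1 − 0.43)/(1 − 0.0702) = 0.145 × 0.6130 = 0.0889 km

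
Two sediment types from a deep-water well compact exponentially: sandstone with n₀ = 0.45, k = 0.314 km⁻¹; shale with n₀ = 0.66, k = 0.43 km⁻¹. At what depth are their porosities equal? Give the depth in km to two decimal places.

Set n₀ₐ e^(−kₐZ) = n₀ᵦ e^(−kᵦZ) ⇒ ln(n₀ₐ/n₀ᵦ) = (kₐ − kᵦ)·Z
Z = ln(0.45/0.66) / (0.314 − 0.43) = -0.3830 / -0.116 = 3.302 km

3.30 km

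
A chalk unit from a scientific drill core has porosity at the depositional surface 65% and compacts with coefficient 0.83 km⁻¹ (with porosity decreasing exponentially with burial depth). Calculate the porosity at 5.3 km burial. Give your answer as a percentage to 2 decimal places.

φ = φ₀·exp(−c·d) = 0.65 × exp(−0.83 × 5.3) = 0.65 × exp(−4.399)
  = 0.65 × 0.0123 = 0.0080

0.80%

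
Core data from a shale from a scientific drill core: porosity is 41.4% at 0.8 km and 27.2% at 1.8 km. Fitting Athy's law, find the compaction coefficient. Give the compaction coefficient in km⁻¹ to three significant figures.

0.420 km⁻¹

Athy: n(z) = n₀ e^(−kz) ⇒ n₁/n₂ = e^{k(z₂−z₁)} ⇒ k = ln(n₁/n₂)/(z₂−z₁)
k = ln(0.414/0.272) / (1.8 − 0.8) = ln(1.522) / 1 = 0.4201 / 1 = 0.4201 km⁻¹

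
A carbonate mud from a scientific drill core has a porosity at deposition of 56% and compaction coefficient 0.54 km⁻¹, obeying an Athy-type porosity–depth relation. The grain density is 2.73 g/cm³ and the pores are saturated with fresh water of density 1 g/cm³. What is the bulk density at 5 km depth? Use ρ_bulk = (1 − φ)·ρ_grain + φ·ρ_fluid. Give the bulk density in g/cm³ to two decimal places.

2.66 g/cm³

Porosity at depth: n = 0.56·exp(−0.54×5) = 0.56×0.0672 = 0.0376
Bulk density: ρ_b = (1−n)ρ_g + n·ρ_f = 0.9624×2.73 + 0.0376×1
       = 2.627 + 0.038 = 2.665 g/cm³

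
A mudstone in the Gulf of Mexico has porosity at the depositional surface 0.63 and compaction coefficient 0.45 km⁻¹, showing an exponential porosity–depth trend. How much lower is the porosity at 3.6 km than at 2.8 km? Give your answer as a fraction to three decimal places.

0.054

φ(2.8) = 0.63·e^(−0.45×2.8) = 0.1787
φ(3.6) = 0.63·e^(−0.45×3.6) = 0.1247
Δφ = 0.1787 − 0.1247 = 0.0540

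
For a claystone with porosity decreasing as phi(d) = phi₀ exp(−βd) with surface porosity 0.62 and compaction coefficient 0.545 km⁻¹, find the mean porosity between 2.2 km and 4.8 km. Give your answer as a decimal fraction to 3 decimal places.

⟨phi⟩ = (1/(d₂−d₁)) ∫ phi₀ e^(−βd) dd = phi₀·(e^(−β·d₁) − e^(−β·d₂)) / (β·(d₂−d₁))
e^(−0.545×2.2) = 0.3015; e^(−0.545×4.8) = 0.0731
⟨phi⟩ = 0.62 × (0.3015 − 0.0731) / (0.545 × 2.6) = 0.62 × 0.1612 = 0.0999

0.100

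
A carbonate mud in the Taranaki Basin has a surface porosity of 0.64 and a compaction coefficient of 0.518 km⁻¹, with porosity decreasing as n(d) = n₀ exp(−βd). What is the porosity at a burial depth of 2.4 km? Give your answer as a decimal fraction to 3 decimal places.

0.185

n = n₀·exp(−β·d) = 0.64 × exp(−0.518 × 2.4) = 0.64 × exp(−1.243)
  = 0.64 × 0.2885 = 0.1846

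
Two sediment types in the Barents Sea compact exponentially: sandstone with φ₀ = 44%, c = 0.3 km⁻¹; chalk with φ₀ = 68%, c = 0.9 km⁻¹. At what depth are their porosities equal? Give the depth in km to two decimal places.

0.73 km

Set φ₀ₐ e^(−cₐz) = φ₀ᵦ e^(−cᵦz) ⇒ ln(φ₀ₐ/φ₀ᵦ) = (cₐ − cᵦ)·z
z = ln(0.44/0.68) / (0.3 − 0.9) = -0.4353 / -0.6 = 0.726 km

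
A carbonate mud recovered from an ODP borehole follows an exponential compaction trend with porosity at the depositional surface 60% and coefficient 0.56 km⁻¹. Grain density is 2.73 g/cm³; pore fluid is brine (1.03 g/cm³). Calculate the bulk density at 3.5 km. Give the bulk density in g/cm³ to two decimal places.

Porosity at depth: phi = 0.6·exp(−0.56×3.5) = 0.6×0.1409 = 0.0845
Bulk density: ρ_b = (1−phi)ρ_g + phi·ρ_f = 0.9155×2.73 + 0.0845×1.03
       = 2.499 + 0.087 = 2.586 g/cm³

2.59 g/cm³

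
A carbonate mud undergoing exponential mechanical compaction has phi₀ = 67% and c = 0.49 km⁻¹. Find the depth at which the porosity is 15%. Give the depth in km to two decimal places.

Invert Athy's law: d = ln(phi₀/phi) / c
d = ln(0.67/0.15) / 0.49 = ln(4.467) / 0.49 = 1.4966 / 0.49 = 3.054 km

3.05 km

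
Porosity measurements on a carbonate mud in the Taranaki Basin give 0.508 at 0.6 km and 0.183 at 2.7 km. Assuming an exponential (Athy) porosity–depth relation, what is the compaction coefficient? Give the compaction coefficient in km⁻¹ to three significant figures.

0.486 km⁻¹

Athy: phi(Z) = phi₀ e^(−kZ) ⇒ phi₁/phi₂ = e^{k(Z₂−Z₁)} ⇒ k = ln(phi₁/phi₂)/(Z₂−Z₁)
k = ln(0.508/0.183) / (2.7 − 0.6) = ln(2.776) / 2.1 = 1.0210 / 2.1 = 0.4862 km⁻¹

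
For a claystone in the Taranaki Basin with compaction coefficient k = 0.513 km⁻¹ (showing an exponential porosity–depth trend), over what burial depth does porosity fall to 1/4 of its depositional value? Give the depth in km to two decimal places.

phi/phi₀ = 1/4 ⇒ exp(−k·Z) = 1/4 ⇒ Z = ln(4) / k
Z = 1.3863 / 0.513 = 2.702 km

2.70 km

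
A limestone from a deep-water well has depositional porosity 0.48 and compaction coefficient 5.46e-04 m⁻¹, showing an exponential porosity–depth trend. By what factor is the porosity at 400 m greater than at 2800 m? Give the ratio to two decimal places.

3.71

Working in km (1 km = 1000 m; β in km⁻¹ = β in m⁻¹ × 1000):
n(z₁)/n(z₂) = e^(−β·z₁)/e^(−β·z₂) = e^{β(z₂−z₁)}
= exp(0.546 × 2.4) = exp(1.31) = 3.7077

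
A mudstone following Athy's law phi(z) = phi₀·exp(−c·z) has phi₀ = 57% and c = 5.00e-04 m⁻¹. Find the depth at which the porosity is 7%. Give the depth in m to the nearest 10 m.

Working in km (1 km = 1000 m; c in km⁻¹ = c in m⁻¹ × 1000):
Invert Athy's law: z = ln(phi₀/phi) / c
z = ln(0.57/0.07) / 0.5 = ln(8.143) / 0.5 = 2.0971 / 0.5 = 4.194 km

4190 m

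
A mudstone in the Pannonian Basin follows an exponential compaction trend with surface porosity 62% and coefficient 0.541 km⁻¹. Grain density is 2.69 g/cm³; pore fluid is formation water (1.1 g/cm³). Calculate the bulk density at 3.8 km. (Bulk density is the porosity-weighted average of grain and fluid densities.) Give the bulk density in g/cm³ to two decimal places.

2.56 g/cm³

Porosity at depth: n = 0.62·exp(−0.541×3.8) = 0.62×0.1280 = 0.0794
Bulk density: ρ_b = (1−n)ρ_g + n·ρ_f = 0.9206×2.69 + 0.0794×1.1
       = 2.477 + 0.087 = 2.564 g/cm³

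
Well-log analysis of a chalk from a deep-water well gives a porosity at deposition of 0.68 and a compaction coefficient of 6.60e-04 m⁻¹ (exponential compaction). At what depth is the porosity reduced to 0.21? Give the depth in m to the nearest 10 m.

Working in km (1 km = 1000 m; k in km⁻¹ = k in m⁻¹ × 1000):
Invert Athy's law: d = ln(phi₀/phi) / k
d = ln(0.68/0.21) / 0.66 = ln(3.238) / 0.66 = 1.1750 / 0.66 = 1.780 km

1780 m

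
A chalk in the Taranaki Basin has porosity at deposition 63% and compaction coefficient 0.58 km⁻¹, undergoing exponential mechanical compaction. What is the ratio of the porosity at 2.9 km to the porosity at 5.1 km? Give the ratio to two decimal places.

φ(z₁)/φ(z₂) = e^(−β·z₁)/e^(−β·z₂) = e^{β(z₂−z₁)}
= exp(0.58 × 2.2) = exp(1.276) = 3.5823

3.58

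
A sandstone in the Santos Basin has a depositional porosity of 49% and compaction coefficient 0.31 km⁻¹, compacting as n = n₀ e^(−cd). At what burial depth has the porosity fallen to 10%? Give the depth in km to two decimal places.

5.13 km

Invert Athy's law: d = ln(n₀/n) / c
d = ln(0.49/0.1) / 0.31 = ln(4.9) / 0.31 = 1.5892 / 0.31 = 5.127 km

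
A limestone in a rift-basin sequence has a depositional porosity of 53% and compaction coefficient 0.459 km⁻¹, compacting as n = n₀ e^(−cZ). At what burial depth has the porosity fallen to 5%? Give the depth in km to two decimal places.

Invert Athy's law: Z = ln(n₀/n) / c
Z = ln(0.53/0.05) / 0.459 = ln(10.6) / 0.459 = 2.3609 / 0.459 = 5.143 km

5.14 km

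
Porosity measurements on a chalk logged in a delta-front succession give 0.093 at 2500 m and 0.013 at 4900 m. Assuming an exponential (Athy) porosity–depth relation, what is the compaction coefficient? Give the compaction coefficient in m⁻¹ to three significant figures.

Working in km (1 km = 1000 m; β in km⁻¹ = β in m⁻¹ × 1000):
Athy: phi(z) = phi₀ e^(−βz) ⇒ phi₁/phi₂ = e^{β(z₂−z₁)} ⇒ β = ln(phi₁/phi₂)/(z₂−z₁)
β = ln(0.093/0.013) / (4.9 − 2.5) = ln(7.154) / 2.4 = 1.9677 / 2.4 = 0.8199 km⁻¹

0.000820 m⁻¹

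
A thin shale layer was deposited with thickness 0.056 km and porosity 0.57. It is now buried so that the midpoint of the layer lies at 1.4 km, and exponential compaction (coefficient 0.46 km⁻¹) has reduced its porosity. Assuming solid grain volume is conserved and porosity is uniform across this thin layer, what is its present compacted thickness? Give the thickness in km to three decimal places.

0.034 km

Porosity at 1.4 km: φ = 0.57·exp(−0.46×1.4) = 0.2994
Solid-volume conservation: h(1−φ) = h₀(1−φ₀) ⇒ h = h₀·(1−φ₀)/(1−φ)
h = 0.056 × (1 − 0.57)/(1 − 0.2994) = 0.056 × 0.6137 = 0.0344 km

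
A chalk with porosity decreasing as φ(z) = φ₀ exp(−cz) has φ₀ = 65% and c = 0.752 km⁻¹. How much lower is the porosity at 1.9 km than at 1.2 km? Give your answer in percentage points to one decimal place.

10.8 percentage points

φ(1.2) = 0.65·e^(−0.752×1.2) = 0.2636
φ(1.9) = 0.65·e^(−0.752×1.9) = 0.1557
Δφ = 0.2636 − 0.1557 = 0.1079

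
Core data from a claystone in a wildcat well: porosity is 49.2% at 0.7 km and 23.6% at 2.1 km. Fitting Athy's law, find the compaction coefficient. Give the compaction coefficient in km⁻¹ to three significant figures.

0.525 km⁻¹

Athy: φ(d) = φ₀ e^(−kd) ⇒ φ₁/φ₂ = e^{k(d₂−d₁)} ⇒ k = ln(φ₁/φ₂)/(d₂−d₁)
k = ln(0.492/0.236) / (2.1 − 0.7) = ln(2.085) / 1.4 = 0.7346 / 1.4 = 0.5247 km⁻¹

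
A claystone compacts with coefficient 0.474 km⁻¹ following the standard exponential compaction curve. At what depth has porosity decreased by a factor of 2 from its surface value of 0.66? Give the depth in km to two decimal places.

n/n₀ = 1/2 ⇒ exp(−c·Z) = 1/2 ⇒ Z = ln(2) / c
Z = 0.6931 / 0.474 = 1.462 km

1.46 km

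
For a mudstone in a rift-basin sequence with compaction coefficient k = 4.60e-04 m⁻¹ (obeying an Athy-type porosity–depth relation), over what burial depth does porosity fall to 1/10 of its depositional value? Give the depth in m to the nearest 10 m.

Working in km (1 km = 1000 m; k in km⁻¹ = k in m⁻¹ × 1000):
n/n₀ = 1/10 ⇒ exp(−k·Z) = 1/10 ⇒ Z = ln(10) / k
Z = 2.3026 / 0.46 = 5.006 km

5010 m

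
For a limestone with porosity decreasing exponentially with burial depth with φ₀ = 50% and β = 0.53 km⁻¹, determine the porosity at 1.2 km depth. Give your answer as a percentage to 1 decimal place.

26.5%

φ = φ₀·exp(−β·z) = 0.5 × exp(−0.53 × 1.2) = 0.5 × exp(−0.636)
  = 0.5 × 0.5294 = 0.2647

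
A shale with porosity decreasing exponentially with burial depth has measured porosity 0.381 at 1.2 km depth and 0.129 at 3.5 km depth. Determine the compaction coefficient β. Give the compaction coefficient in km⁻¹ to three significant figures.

Athy: φ(d) = φ₀ e^(−βd) ⇒ φ₁/φ₂ = e^{β(d₂−d₁)} ⇒ β = ln(φ₁/φ₂)/(d₂−d₁)
β = ln(0.381/0.129) / (3.5 − 1.2) = ln(2.953) / 2.3 = 1.0830 / 2.3 = 0.4709 km⁻¹

0.471 km⁻¹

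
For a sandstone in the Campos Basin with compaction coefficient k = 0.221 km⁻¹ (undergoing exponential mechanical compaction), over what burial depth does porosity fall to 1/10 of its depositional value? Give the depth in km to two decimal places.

10.42 km

φ/φ₀ = 1/10 ⇒ exp(−k·z) = 1/10 ⇒ z = ln(10) / k
z = 2.3026 / 0.221 = 10.419 km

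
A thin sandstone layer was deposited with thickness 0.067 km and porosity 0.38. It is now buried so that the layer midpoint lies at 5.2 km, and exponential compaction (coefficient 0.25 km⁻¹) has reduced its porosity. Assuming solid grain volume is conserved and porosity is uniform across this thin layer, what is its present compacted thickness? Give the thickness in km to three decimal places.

0.046 km

Porosity at 5.2 km: n = 0.38·exp(−0.25×5.2) = 0.1036
Solid-volume conservation: h(1−n) = h₀(1−n₀) ⇒ h = h₀·(1−n₀)/(1−n)
h = 0.067 × (1 − 0.38)/(1 − 0.1036) = 0.067 × 0.6916 = 0.0463 km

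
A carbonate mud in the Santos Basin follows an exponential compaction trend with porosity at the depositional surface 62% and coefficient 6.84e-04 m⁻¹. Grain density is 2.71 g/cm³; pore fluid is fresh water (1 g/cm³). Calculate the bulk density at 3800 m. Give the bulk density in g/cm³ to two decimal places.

Working in km (1 km = 1000 m; k in km⁻¹ = k in m⁻¹ × 1000):
Porosity at depth: n = 0.62·exp(−0.684×3.8) = 0.62×0.0743 = 0.0461
Bulk density: ρ_b = (1−n)ρ_g + n·ρ_f = 0.9539×2.71 + 0.0461×1
       = 2.585 + 0.046 = 2.631 g/cm³

2.63 g/cm³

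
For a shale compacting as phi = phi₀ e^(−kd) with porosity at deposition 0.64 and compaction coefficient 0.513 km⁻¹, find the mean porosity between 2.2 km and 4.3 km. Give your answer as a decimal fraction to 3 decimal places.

0.127

⟨phi⟩ = (1/(d₂−d₁)) ∫ phi₀ e^(−kd) dd = phi₀·(e^(−k·d₁) − e^(−k·d₂)) / (k·(d₂−d₁))
e^(−0.513×2.2) = 0.3235; e^(−0.513×4.3) = 0.1102
⟨phi⟩ = 0.64 × (0.3235 − 0.1102) / (0.513 × 2.1) = 0.64 × 0.1980 = 0.1267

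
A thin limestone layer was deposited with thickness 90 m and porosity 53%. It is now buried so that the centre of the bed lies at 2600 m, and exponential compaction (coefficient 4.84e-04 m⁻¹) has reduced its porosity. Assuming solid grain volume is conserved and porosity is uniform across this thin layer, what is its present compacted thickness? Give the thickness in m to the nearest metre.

Working in km (1 km = 1000 m; β in km⁻¹ = β in m⁻¹ × 1000):
Porosity at 2.6 km: φ = 0.53·exp(−0.484×2.6) = 0.1506
Solid-volume conservation: h(1−φ) = h₀(1−φ₀) ⇒ h = h₀·(1−φ₀)/(1−φ)
h = 0.09 × (1 − 0.53)/(1 − 0.1506) = 0.09 × 0.5533 = 0.0498 km

50 m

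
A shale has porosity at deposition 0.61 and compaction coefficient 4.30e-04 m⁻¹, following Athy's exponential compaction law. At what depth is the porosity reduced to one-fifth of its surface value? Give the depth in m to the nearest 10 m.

3740 m

Working in km (1 km = 1000 m; β in km⁻¹ = β in m⁻¹ × 1000):
n/n₀ = 1/5 ⇒ exp(−β·d) = 1/5 ⇒ d = ln(5) / β
d = 1.6094 / 0.43 = 3.743 km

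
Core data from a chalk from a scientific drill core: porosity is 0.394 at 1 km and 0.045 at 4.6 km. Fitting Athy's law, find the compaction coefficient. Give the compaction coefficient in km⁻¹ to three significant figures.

0.603 km⁻¹

Athy: phi(Z) = phi₀ e^(−βZ) ⇒ phi₁/phi₂ = e^{β(Z₂−Z₁)} ⇒ β = ln(phi₁/phi₂)/(Z₂−Z₁)
β = ln(0.394/0.045) / (4.6 − 1) = ln(8.756) / 3.6 = 2.1697 / 3.6 = 0.6027 km⁻¹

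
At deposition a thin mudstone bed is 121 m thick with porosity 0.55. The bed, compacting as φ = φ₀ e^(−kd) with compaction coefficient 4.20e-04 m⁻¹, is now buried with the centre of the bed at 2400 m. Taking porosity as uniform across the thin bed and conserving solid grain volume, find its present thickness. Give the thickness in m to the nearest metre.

68 m

Working in km (1 km = 1000 m; k in km⁻¹ = k in m⁻¹ × 1000):
Porosity at 2.4 km: φ = 0.55·exp(−0.42×2.4) = 0.2007
Solid-volume conservation: h(1−φ) = h₀(1−φ₀) ⇒ h = h₀·(1−φ₀)/(1−φ)
h = 0.121 × (1 − 0.55)/(1 − 0.2007) = 0.121 × 0.5630 = 0.0681 km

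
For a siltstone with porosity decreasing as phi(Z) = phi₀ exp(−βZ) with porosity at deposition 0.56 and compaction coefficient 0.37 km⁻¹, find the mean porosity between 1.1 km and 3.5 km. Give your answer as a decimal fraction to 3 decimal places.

0.247

⟨phi⟩ = (1/(Z₂−Z₁)) ∫ phi₀ e^(−βZ) dZ = phi₀·(e^(−β·Z₁) − e^(−β·Z₂)) / (β·(Z₂−Z₁))
e^(−0.37×1.1) = 0.6656; e^(−0.37×3.5) = 0.2739
⟨phi⟩ = 0.56 × (0.6656 − 0.2739) / (0.37 × 2.4) = 0.56 × 0.4412 = 0.2470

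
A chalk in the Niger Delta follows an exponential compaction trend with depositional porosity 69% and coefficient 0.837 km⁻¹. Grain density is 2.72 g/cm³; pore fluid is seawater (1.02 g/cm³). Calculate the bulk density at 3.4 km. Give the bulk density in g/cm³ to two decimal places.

2.65 g/cm³

Porosity at depth: phi = 0.69·exp(−0.837×3.4) = 0.69×0.0581 = 0.0401
Bulk density: ρ_b = (1−phi)ρ_g + phi·ρ_f = 0.9599×2.72 + 0.0401×1.02
       = 2.611 + 0.041 = 2.652 g/cm³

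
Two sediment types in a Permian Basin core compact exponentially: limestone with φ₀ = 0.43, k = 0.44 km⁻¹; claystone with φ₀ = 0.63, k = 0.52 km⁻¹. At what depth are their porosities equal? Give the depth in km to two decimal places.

Set φ₀ₐ e^(−kₐZ) = φ₀ᵦ e^(−kᵦZ) ⇒ ln(φ₀ₐ/φ₀ᵦ) = (kₐ − kᵦ)·Z
Z = ln(0.43/0.63) / (0.44 − 0.52) = -0.3819 / -0.08 = 4.774 km

4.77 km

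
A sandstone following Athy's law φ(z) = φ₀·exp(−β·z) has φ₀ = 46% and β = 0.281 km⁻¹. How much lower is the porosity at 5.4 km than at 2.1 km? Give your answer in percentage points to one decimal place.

φ(2.1) = 0.46·e^(−0.281×2.1) = 0.2550
φ(5.4) = 0.46·e^(−0.281×5.4) = 0.1009
Δφ = 0.2550 − 0.1009 = 0.1541

15.4 percentage points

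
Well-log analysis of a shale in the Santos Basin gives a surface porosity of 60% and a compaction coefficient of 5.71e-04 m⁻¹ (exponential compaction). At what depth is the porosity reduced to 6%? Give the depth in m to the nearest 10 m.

4030 m

Working in km (1 km = 1000 m; k in km⁻¹ = k in m⁻¹ × 1000):
Invert Athy's law: Z = ln(n₀/n) / k
Z = ln(0.6/0.06) / 0.571 = ln(10) / 0.571 = 2.3026 / 0.571 = 4.033 km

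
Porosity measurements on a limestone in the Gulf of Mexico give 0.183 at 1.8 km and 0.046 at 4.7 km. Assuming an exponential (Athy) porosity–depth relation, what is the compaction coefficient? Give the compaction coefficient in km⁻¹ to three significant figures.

0.476 km⁻¹

Athy: phi(Z) = phi₀ e^(−βZ) ⇒ phi₁/phi₂ = e^{β(Z₂−Z₁)} ⇒ β = ln(phi₁/phi₂)/(Z₂−Z₁)
β = ln(0.183/0.046) / (4.7 − 1.8) = ln(3.978) / 2.9 = 1.3808 / 2.9 = 0.4762 km⁻¹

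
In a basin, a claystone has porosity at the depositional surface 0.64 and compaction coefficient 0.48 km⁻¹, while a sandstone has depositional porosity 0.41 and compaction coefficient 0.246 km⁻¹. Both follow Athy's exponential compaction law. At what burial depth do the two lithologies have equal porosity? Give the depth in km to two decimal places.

1.90 km

Set phi₀ₐ e^(−kₐd) = phi₀ᵦ e^(−kᵦd) ⇒ ln(phi₀ₐ/phi₀ᵦ) = (kₐ − kᵦ)·d
d = ln(0.64/0.41) / (0.48 − 0.246) = 0.4453 / 0.234 = 1.903 km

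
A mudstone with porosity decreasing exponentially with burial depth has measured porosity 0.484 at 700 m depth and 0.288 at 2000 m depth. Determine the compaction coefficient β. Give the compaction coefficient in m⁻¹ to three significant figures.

0.000399 m⁻¹

Working in km (1 km = 1000 m; β in km⁻¹ = β in m⁻¹ × 1000):
Athy: n(z) = n₀ e^(−βz) ⇒ n₁/n₂ = e^{β(z₂−z₁)} ⇒ β = ln(n₁/n₂)/(z₂−z₁)
β = ln(0.484/0.288) / (2 − 0.7) = ln(1.681) / 1.3 = 0.5191 / 1.3 = 0.3993 km⁻¹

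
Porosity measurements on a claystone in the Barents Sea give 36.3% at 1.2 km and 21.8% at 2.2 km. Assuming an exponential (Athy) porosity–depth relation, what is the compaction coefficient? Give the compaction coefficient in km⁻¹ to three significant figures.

0.510 km⁻¹

Athy: n(z) = n₀ e^(−βz) ⇒ n₁/n₂ = e^{β(z₂−z₁)} ⇒ β = ln(n₁/n₂)/(z₂−z₁)
β = ln(0.363/0.218) / (2.2 − 1.2) = ln(1.665) / 1 = 0.5099 / 1 = 0.5099 km⁻¹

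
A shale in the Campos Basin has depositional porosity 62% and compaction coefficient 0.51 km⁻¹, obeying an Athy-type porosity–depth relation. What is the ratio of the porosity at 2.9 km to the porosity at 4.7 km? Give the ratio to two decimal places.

n(z₁)/n(z₂) = e^(−k·z₁)/e^(−k·z₂) = e^{k(z₂−z₁)}
= exp(0.51 × 1.8) = exp(0.918) = 2.5043

2.50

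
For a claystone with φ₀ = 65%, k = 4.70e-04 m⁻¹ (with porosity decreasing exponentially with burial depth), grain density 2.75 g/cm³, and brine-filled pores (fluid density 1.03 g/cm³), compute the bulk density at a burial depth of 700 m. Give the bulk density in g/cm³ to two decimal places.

Working in km (1 km = 1000 m; k in km⁻¹ = k in m⁻¹ × 1000):
Porosity at depth: φ = 0.65·exp(−0.47×0.7) = 0.65×0.7196 = 0.4678
Bulk density: ρ_b = (1−φ)ρ_g + φ·ρ_f = 0.5322×2.75 + 0.4678×1.03
       = 1.464 + 0.482 = 1.945 g/cm³

1.95 g/cm³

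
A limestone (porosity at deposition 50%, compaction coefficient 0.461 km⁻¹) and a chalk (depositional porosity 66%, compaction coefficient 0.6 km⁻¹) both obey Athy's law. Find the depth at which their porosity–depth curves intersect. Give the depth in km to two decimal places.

Set phi₀ₐ e^(−βₐz) = phi₀ᵦ e^(−βᵦz) ⇒ ln(phi₀ₐ/phi₀ᵦ) = (βₐ − βᵦ)·z
z = ln(0.5/0.66) / (0.461 − 0.6) = -0.2776 / -0.139 = 1.997 km

2.00 km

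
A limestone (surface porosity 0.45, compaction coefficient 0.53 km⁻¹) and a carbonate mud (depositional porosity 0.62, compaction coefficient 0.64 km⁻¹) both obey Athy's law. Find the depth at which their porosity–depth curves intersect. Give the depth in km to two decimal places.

2.91 km

Set phi₀ₐ e^(−βₐd) = phi₀ᵦ e^(−βᵦd) ⇒ ln(phi₀ₐ/phi₀ᵦ) = (βₐ − βᵦ)·d
d = ln(0.45/0.62) / (0.53 − 0.64) = -0.3205 / -0.11 = 2.913 km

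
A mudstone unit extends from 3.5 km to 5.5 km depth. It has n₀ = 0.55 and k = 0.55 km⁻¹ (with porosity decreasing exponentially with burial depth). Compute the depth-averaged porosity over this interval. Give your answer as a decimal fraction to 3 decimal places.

0.049

⟨n⟩ = (1/(d₂−d₁)) ∫ n₀ e^(−kd) dd = n₀·(e^(−k·d₁) − e^(−k·d₂)) / (k·(d₂−d₁))
e^(−0.55×3.5) = 0.1459; e^(−0.55×5.5) = 0.0486
⟨n⟩ = 0.55 × (0.1459 − 0.0486) / (0.55 × 2) = 0.55 × 0.0885 = 0.0487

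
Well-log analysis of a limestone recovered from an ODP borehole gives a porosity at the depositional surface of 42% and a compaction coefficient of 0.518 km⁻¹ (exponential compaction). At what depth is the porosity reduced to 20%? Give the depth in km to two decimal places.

1.43 km

Invert Athy's law: d = ln(φ₀/φ) / k
d = ln(0.42/0.2) / 0.518 = ln(2.1) / 0.518 = 0.7419 / 0.518 = 1.432 km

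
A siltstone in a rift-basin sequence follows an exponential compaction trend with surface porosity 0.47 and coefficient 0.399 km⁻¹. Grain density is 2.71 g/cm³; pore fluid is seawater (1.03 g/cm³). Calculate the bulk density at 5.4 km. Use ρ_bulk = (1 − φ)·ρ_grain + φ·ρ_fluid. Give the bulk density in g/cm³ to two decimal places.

2.62 g/cm³

Porosity at depth: n = 0.47·exp(−0.399×5.4) = 0.47×0.1159 = 0.0545
Bulk density: ρ_b = (1−n)ρ_g + n·ρ_f = 0.9455×2.71 + 0.0545×1.03
       = 2.562 + 0.056 = 2.618 g/cm³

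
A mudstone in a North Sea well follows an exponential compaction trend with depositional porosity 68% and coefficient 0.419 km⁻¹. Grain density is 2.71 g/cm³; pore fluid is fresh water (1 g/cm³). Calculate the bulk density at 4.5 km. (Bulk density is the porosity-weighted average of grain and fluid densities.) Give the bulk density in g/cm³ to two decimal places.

Porosity at depth: n = 0.68·exp(−0.419×4.5) = 0.68×0.1518 = 0.1032
Bulk density: ρ_b = (1−n)ρ_g + n·ρ_f = 0.8968×2.71 + 0.1032×1
       = 2.430 + 0.103 = 2.534 g/cm³

2.53 g/cm³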